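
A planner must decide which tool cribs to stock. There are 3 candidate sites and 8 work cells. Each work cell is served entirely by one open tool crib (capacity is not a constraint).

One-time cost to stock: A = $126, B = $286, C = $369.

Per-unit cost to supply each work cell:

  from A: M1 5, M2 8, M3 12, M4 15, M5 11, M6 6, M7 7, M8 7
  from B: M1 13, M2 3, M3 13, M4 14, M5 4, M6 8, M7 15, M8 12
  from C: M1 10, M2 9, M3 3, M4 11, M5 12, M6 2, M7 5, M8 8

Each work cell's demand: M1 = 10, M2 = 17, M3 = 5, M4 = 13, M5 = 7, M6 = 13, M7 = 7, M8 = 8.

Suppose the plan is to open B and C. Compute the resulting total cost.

Total cost: 1117

Each work cell is assigned to its cheapest site among the open ones.
{B, C}: M1→C 10·10=100, M2→B 3·17=51, M3→C 3·5=15, M4→C 11·13=143, M5→B 4·7=28, M6→C 2·13=26, M7→C 5·7=35, M8→C 8·8=64. Service 462; fixed 655; total 1117.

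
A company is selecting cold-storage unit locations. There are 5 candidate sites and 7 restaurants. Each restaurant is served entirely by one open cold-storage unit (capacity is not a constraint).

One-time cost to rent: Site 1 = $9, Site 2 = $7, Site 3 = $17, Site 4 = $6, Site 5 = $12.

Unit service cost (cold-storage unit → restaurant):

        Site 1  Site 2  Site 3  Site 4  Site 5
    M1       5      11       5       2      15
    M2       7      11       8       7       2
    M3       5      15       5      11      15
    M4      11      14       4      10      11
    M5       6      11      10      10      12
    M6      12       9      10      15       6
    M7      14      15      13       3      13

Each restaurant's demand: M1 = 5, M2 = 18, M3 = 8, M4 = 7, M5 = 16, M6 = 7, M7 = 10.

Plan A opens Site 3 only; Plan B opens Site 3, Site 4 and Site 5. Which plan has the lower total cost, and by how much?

Plan B is cheaper by 233.

Plan A: {Site 3}: M1→Site 3 5·5=25, M2→Site 3 8·18=144, M3→Site 3 5·8=40, M4→Site 3 4·7=28, M5→Site 3 10·16=160, M6→Site 3 10·7=70, M7→Site 3 13·10=130. Service 597; fixed 17; total 614.
Plan B: {Site 3, Site 4, Site 5}: M1→Site 4 2·5=10, M2→Site 5 2·18=36, M3→Site 3 5·8=40, M4→Site 3 4·7=28, M5→Site 3 10·16=160, M6→Site 5 6·7=42, M7→Site 4 3·10=30. Service 346; fixed 35; total 381.
Difference: |614 − 381| = 233.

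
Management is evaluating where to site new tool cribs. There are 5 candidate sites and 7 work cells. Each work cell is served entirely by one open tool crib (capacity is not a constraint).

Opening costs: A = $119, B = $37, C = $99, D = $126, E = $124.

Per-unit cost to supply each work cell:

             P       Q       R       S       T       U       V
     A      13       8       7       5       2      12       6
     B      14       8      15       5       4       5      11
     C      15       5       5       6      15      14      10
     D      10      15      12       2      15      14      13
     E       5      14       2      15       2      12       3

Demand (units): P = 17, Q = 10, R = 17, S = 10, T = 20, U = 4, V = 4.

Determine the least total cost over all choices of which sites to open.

Minimum total cost: 482

For any fixed open set, each work cell goes to its cheapest open site; total = fixed + service.
{B, E}: P→E 5·17=85, Q→B 8·10=80, R→E 2·17=34, S→B 5·10=50, T→E 2·20=40, U→B 5·4=20, V→E 3·4=12. Service 321; fixed 161; total 482.
{B, C, E}: P→E 5·17=85, Q→C 5·10=50, R→E 2·17=34, S→B 5·10=50, T→E 2·20=40, U→B 5·4=20, V→E 3·4=12. Service 291; fixed 260; total 551.
{C, E}: service 329 + fixed 223 = 552
{A, B, C, D, E}: service 261 + fixed 505 = 766
No other subset beats 482.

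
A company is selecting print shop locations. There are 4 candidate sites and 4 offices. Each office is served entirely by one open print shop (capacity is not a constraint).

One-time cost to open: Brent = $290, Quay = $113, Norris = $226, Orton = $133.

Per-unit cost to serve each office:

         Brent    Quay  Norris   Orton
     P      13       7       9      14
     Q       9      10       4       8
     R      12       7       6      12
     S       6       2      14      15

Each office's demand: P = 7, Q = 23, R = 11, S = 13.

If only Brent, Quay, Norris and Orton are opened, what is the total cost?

Each office is assigned to its cheapest site among the open ones.
{Brent, Quay, Norris, Orton}: P→Quay 7·7=49, Q→Norris 4·23=92, R→Norris 6·11=66, S→Quay 2·13=26. Service 233; fixed 762; total 995.

Total cost: 995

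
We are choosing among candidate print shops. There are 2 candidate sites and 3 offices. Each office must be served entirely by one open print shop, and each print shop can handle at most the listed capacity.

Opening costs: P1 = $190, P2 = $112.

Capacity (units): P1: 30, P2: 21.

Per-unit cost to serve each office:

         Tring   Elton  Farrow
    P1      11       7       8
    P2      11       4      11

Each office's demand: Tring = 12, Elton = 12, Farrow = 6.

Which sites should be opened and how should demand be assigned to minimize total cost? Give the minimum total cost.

Open {P1}: Tring→P1 11·12=132, Elton→P1 7·12=84, Farrow→P1 8·6=48.
Loads: P1 carries 30/30. Service 264; fixed 190; total 454.
Next best feasible plan costs 530.

Minimum total cost: 454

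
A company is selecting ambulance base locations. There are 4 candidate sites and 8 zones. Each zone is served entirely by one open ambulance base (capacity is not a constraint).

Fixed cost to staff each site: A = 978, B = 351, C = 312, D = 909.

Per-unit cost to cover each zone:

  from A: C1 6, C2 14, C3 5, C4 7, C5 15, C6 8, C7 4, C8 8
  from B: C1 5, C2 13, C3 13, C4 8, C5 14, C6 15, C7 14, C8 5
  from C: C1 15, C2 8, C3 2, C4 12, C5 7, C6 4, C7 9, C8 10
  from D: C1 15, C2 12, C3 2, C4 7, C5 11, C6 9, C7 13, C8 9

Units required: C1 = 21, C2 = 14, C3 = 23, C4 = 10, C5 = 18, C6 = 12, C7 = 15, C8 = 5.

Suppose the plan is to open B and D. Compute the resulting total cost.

Total cost: 2175

Each zone is assigned to its cheapest site among the open ones.
{B, D}: C1→B 5·21=105, C2→D 12·14=168, C3→D 2·23=46, C4→D 7·10=70, C5→D 11·18=198, C6→D 9·12=108, C7→D 13·15=195, C8→B 5·5=25. Service 915; fixed 1260; total 2175.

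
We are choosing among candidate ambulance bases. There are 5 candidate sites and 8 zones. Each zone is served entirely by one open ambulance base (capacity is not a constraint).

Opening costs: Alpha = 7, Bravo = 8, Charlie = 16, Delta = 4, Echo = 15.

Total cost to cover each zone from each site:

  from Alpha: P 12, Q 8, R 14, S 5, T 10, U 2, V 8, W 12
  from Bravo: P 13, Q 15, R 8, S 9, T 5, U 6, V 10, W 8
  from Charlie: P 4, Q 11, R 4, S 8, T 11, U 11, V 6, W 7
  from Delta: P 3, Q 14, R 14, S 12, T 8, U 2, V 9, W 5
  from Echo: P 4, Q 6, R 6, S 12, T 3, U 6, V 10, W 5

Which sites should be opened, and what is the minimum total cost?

For any fixed open set, each zone goes to its cheapest open site; total = fixed + service.
{Alpha, Echo}: P→Echo 4, Q→Echo 6, R→Echo 6, S→Alpha 5, T→Echo 3, U→Alpha 2, V→Alpha 8, W→Echo 5. Service 39; fixed 22; total 61.
{Alpha, Bravo, Delta}: service 44 + fixed 19 = 63
{Alpha, Delta}: P→Delta 3, Q→Alpha 8, R→Alpha 14, S→Alpha 5, T→Delta 8, U→Alpha 2, V→Alpha 8, W→Delta 5. Service 53; fixed 11; total 64.
{Alpha, Bravo, Charlie, Delta, Echo}: service 34 + fixed 50 = 84
No other subset beats 61.

Open Alpha and Echo; minimum total cost 61.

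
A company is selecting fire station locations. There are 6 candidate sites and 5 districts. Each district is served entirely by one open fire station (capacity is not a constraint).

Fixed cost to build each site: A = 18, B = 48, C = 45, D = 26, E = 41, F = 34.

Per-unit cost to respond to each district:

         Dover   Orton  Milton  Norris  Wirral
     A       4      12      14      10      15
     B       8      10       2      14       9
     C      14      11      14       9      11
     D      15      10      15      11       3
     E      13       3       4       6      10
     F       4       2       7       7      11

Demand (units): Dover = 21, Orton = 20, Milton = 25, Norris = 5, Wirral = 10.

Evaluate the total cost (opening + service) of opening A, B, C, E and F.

Each district is assigned to its cheapest site among the open ones.
{A, B, C, E, F}: Dover→A 4·21=84, Orton→F 2·20=40, Milton→B 2·25=50, Norris→E 6·5=30, Wirral→B 9·10=90. Service 294; fixed 186; total 480.

Total cost: 480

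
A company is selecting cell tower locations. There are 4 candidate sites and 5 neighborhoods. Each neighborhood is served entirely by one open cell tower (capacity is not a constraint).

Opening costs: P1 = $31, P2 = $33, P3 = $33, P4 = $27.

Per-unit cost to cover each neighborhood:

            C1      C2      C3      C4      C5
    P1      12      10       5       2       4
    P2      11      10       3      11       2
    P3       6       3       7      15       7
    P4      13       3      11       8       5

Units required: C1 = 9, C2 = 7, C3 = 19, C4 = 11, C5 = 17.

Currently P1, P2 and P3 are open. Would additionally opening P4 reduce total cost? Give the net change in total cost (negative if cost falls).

Current service cost with {P1, P2, P3}: 188.
Adding P4: each neighborhood re-picks its cheapest; new service cost 188, saving 0.
Extra fixed cost: 27. Net change = 27 − 0 = 27.
(Totals: 285 → 312.)

No — net change +27 (cost rises by 27).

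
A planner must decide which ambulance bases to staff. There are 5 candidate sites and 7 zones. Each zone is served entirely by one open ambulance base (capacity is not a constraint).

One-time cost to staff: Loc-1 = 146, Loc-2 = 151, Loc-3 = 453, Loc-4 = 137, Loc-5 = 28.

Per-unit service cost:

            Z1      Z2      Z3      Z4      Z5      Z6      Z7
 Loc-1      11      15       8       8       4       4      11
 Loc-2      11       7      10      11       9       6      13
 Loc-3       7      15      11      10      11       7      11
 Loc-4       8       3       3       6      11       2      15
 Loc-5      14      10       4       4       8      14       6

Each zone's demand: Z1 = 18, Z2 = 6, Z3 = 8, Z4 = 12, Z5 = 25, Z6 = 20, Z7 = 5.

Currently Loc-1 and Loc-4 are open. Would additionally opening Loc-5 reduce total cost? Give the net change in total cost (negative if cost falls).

Yes — net change −21 (cost falls by 21).

Current service cost with {Loc-1, Loc-4}: 453.
Adding Loc-5: each zone re-picks its cheapest; new service cost 404, saving 49.
Extra fixed cost: 28. Net change = 28 − 49 = -21.
(Totals: 736 → 715.)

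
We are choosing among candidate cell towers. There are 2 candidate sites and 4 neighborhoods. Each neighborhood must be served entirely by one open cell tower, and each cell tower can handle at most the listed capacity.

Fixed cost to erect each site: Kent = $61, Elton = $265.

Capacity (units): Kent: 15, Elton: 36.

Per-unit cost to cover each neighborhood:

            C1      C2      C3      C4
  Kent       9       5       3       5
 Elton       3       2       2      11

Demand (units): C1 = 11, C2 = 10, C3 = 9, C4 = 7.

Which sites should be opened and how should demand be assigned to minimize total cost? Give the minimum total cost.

Minimum total cost: 432

Open {Kent, Elton}: C1→Elton 3·11=33, C2→Elton 2·10=20, C3→Elton 2·9=18, C4→Kent 5·7=35.
Loads: Kent carries 7/15, Elton carries 30/36. Service 106; fixed 326; total 432.
Next best feasible plan costs 483.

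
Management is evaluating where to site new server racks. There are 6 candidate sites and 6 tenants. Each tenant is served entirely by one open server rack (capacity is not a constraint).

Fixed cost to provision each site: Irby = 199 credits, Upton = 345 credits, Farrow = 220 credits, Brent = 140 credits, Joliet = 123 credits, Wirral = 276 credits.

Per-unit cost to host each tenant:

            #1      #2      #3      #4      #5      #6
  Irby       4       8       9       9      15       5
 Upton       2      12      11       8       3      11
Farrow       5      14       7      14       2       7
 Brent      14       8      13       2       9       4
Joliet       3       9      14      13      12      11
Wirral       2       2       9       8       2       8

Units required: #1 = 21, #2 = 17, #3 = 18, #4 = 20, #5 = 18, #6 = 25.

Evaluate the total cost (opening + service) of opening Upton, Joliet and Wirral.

Each tenant is assigned to its cheapest site among the open ones.
{Upton, Joliet, Wirral}: #1→Upton 2·21=42, #2→Wirral 2·17=34, #3→Wirral 9·18=162, #4→Upton 8·20=160, #5→Wirral 2·18=36, #6→Wirral 8·25=200. Service 634; fixed 744; total 1378.

Total cost: 1378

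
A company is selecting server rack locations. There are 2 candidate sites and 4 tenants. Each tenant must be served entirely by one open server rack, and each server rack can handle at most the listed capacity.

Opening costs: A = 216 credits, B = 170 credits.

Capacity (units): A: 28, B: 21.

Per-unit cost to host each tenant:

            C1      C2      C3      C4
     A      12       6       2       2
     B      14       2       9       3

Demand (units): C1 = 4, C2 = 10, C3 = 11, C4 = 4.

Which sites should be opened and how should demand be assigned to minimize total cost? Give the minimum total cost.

Minimum total cost: 484

Open {A, B}: C1→A 12·4=48, C2→B 2·10=20, C3→A 2·11=22, C4→A 2·4=8.
Loads: A carries 19/28, B carries 10/21. Service 98; fixed 386; total 484.
Next best feasible plan costs 488.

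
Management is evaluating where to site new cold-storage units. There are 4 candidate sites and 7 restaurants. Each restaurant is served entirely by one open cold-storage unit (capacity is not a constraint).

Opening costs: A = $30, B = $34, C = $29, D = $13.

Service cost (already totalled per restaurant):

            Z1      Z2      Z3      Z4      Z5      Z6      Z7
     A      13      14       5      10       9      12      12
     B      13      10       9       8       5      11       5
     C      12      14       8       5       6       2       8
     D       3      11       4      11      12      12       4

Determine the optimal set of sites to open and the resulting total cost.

For any fixed open set, each restaurant goes to its cheapest open site; total = fixed + service.
{D}: Z1→D 3, Z2→D 11, Z3→D 4, Z4→D 11, Z5→D 12, Z6→D 12, Z7→D 4. Service 57; fixed 13; total 70.
{C, D}: Z1→D 3, Z2→D 11, Z3→D 4, Z4→C 5, Z5→C 6, Z6→C 2, Z7→D 4. Service 35; fixed 42; total 77.
{C}: service 55 + fixed 29 = 84
{A, B, C, D}: service 33 + fixed 106 = 139
(All 15 nonempty subsets were checked; D only is lowest.)

Open D only; minimum total cost 70.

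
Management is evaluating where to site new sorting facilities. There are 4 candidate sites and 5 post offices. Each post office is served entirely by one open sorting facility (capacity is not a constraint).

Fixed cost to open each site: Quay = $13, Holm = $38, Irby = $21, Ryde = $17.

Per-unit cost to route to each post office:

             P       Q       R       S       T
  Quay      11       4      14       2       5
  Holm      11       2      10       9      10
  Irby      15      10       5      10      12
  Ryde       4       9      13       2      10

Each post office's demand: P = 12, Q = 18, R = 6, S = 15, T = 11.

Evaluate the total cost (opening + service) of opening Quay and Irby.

Total cost: 353

Each post office is assigned to its cheapest site among the open ones.
{Quay, Irby}: P→Quay 11·12=132, Q→Quay 4·18=72, R→Irby 5·6=30, S→Quay 2·15=30, T→Quay 5·11=55. Service 319; fixed 34; total 353.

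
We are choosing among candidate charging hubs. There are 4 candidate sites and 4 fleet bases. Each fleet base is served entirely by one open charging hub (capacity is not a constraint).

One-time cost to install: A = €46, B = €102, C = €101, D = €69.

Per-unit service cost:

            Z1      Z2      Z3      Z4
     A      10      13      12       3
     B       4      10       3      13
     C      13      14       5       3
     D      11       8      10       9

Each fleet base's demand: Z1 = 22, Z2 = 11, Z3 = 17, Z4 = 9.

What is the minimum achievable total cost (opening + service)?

Minimum total cost: 424

For any fixed open set, each fleet base goes to its cheapest open site; total = fixed + service.
{A, B}: Z1→B 4·22=88, Z2→B 10·11=110, Z3→B 3·17=51, Z4→A 3·9=27. Service 276; fixed 148; total 424.
{B}: Z1→B 4·22=88, Z2→B 10·11=110, Z3→B 3·17=51, Z4→B 13·9=117. Service 366; fixed 102; total 468.
{A, B, D}: service 254 + fixed 217 = 471
{A, B, C, D}: Z1→B 4·22=88, Z2→D 8·11=88, Z3→B 3·17=51, Z4→A 3·9=27. Service 254; fixed 318; total 572.
(All 15 nonempty subsets were checked; A and B is lowest.)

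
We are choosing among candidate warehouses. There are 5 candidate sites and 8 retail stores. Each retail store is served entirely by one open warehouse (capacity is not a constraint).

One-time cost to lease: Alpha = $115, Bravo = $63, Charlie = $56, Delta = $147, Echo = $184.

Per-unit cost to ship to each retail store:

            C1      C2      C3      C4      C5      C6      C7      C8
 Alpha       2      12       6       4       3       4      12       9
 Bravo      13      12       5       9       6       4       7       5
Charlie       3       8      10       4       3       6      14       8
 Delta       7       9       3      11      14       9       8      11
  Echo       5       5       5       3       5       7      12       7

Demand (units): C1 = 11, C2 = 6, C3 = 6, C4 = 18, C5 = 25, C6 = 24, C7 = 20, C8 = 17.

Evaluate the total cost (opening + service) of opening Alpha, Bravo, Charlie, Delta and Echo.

Each retail store is assigned to its cheapest site among the open ones.
{Alpha, Bravo, Charlie, Delta, Echo}: C1→Alpha 2·11=22, C2→Echo 5·6=30, C3→Delta 3·6=18, C4→Echo 3·18=54, C5→Alpha 3·25=75, C6→Alpha 4·24=96, C7→Bravo 7·20=140, C8→Bravo 5·17=85. Service 520; fixed 565; total 1085.

Total cost: 1085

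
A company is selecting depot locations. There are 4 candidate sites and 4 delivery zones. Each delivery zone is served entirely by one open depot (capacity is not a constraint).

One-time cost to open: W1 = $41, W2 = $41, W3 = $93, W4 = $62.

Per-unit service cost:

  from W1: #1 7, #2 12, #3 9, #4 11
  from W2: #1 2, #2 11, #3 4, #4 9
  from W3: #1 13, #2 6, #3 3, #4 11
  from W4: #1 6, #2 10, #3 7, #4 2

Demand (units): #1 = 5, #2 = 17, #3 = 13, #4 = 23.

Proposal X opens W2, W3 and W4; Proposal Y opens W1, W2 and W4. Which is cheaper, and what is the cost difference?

Proposal X is cheaper by 29.

Proposal X: {W2, W3, W4}: #1→W2 2·5=10, #2→W3 6·17=102, #3→W3 3·13=39, #4→W4 2·23=46. Service 197; fixed 196; total 393.
Proposal Y: {W1, W2, W4}: #1→W2 2·5=10, #2→W4 10·17=170, #3→W2 4·13=52, #4→W4 2·23=46. Service 278; fixed 144; total 422.
Difference: |393 − 422| = 29.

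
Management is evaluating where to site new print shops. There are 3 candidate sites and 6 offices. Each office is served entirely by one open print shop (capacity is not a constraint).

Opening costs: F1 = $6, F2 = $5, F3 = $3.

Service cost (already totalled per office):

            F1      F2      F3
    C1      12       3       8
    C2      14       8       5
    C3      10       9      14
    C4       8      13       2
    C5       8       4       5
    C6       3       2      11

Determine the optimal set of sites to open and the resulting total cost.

Open F2 and F3; minimum total cost 33.

For any fixed open set, each office goes to its cheapest open site; total = fixed + service.
{F2, F3}: C1→F2 3, C2→F3 5, C3→F2 9, C4→F3 2, C5→F2 4, C6→F2 2. Service 25; fixed 8; total 33.
{F1, F2, F3}: C1→F2 3, C2→F3 5, C3→F2 9, C4→F3 2, C5→F2 4, C6→F2 2. Service 25; fixed 14; total 39.
{F1, F3}: service 33 + fixed 9 = 42
{F3}: C1→F3 8, C2→F3 5, C3→F3 14, C4→F3 2, C5→F3 5, C6→F3 11. Service 45; fixed 3; total 48.
No other subset beats 33.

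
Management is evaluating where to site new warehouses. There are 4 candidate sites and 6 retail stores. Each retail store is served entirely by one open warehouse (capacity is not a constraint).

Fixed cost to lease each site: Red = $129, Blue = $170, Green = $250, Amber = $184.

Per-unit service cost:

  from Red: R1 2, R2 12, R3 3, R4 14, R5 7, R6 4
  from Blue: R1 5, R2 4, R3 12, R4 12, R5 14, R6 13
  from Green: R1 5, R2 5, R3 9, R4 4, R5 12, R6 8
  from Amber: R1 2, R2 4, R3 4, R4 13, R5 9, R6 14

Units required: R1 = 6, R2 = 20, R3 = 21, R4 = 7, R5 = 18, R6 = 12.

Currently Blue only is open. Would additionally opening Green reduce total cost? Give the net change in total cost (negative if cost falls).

No — net change +35 (cost rises by 35).

Current service cost with {Blue}: 854.
Adding Green: each retail store re-picks its cheapest; new service cost 639, saving 215.
Extra fixed cost: 250. Net change = 250 − 215 = 35.
(Totals: 1024 → 1059.)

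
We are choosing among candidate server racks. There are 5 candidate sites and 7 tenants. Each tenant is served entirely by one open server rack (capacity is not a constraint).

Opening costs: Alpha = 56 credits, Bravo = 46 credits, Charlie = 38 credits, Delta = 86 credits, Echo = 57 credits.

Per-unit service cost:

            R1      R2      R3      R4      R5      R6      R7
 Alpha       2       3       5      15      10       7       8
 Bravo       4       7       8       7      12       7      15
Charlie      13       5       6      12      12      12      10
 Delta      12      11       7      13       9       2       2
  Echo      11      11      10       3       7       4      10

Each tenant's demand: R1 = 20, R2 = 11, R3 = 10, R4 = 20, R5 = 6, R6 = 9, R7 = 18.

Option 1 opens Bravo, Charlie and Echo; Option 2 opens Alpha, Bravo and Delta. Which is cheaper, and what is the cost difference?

Option 2 is cheaper by 95.

Option 1: {Bravo, Charlie, Echo}: R1→Bravo 4·20=80, R2→Charlie 5·11=55, R3→Charlie 6·10=60, R4→Echo 3·20=60, R5→Echo 7·6=42, R6→Echo 4·9=36, R7→Charlie 10·18=180. Service 513; fixed 141; total 654.
Option 2: {Alpha, Bravo, Delta}: R1→Alpha 2·20=40, R2→Alpha 3·11=33, R3→Alpha 5·10=50, R4→Bravo 7·20=140, R5→Delta 9·6=54, R6→Delta 2·9=18, R7→Delta 2·18=36. Service 371; fixed 188; total 559.
Difference: |654 − 559| = 95.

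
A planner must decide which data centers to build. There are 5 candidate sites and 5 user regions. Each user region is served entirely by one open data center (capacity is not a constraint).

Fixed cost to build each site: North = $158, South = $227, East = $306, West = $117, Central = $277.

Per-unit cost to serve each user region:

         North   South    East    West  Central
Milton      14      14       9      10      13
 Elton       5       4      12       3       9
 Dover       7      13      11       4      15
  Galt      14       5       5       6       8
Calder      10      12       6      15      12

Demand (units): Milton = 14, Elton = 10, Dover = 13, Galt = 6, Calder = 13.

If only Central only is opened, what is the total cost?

Total cost: 948

Each user region is assigned to its cheapest site among the open ones.
{Central}: Milton→Central 13·14=182, Elton→Central 9·10=90, Dover→Central 15·13=195, Galt→Central 8·6=48, Calder→Central 12·13=156. Service 671; fixed 277; total 948.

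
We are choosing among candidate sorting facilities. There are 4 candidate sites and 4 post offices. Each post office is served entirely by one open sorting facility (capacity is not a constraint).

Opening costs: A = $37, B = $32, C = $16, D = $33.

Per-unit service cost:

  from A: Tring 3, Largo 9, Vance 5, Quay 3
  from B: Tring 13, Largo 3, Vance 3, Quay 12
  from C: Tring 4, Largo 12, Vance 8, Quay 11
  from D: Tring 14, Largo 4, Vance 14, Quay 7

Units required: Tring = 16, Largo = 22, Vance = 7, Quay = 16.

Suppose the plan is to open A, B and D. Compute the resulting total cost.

Each post office is assigned to its cheapest site among the open ones.
{A, B, D}: Tring→A 3·16=48, Largo→B 3·22=66, Vance→B 3·7=21, Quay→A 3·16=48. Service 183; fixed 102; total 285.

Total cost: 285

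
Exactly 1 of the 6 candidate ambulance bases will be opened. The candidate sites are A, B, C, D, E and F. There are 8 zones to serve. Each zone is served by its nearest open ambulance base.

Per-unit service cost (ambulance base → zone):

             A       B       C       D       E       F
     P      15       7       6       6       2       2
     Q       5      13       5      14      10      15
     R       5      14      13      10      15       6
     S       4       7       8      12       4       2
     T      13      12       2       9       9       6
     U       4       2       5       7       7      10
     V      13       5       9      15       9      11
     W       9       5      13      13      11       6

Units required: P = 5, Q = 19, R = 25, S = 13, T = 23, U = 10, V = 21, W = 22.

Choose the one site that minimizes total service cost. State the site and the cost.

Choose F only; total service cost 1072.

With exactly 1 open, each zone uses its cheapest among the chosen.
{F}: P→F 2·5=10, Q→F 15·19=285, R→F 6·25=150, S→F 2·13=26, T→F 6·23=138, U→F 10·10=100, V→F 11·21=231, W→F 6·22=132. Service cost 1072.
{C}: service cost 1125
{A}: service cost 1157
Among all 6 size-1 choices, {F} is lowest.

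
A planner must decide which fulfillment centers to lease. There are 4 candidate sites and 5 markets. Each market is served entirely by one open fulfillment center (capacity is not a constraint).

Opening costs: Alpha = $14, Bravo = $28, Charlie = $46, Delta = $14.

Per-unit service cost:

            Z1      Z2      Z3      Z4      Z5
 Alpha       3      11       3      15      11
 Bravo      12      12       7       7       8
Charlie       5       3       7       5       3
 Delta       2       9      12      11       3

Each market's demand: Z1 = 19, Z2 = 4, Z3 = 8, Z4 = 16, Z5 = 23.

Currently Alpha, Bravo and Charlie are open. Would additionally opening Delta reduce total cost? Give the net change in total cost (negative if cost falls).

Current service cost with {Alpha, Bravo, Charlie}: 242.
Adding Delta: each market re-picks its cheapest; new service cost 223, saving 19.
Extra fixed cost: 14. Net change = 14 − 19 = -5.
(Totals: 330 → 325.)

Yes — net change −5 (cost falls by 5).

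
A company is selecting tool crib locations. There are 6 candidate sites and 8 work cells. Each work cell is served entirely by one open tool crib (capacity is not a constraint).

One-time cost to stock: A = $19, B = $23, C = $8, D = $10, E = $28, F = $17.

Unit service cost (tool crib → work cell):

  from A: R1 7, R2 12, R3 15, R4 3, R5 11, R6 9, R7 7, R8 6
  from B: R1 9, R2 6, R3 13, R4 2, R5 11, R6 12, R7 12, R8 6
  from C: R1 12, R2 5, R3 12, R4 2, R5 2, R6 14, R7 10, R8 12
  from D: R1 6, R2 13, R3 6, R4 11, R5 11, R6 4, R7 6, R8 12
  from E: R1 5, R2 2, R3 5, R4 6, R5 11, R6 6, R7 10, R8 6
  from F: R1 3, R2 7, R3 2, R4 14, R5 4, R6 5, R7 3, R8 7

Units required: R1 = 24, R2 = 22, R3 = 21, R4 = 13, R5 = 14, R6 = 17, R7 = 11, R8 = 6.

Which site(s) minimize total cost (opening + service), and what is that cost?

Open C, D, E and F; minimum total cost 412.

For any fixed open set, each work cell goes to its cheapest open site; total = fixed + service.
{C, D, E, F}: R1→F 3·24=72, R2→E 2·22=44, R3→F 2·21=42, R4→C 2·13=26, R5→C 2·14=28, R6→D 4·17=68, R7→F 3·11=33, R8→E 6·6=36. Service 349; fixed 63; total 412.
{C, E, F}: service 366 + fixed 53 = 419
{A, C, D, E, F}: R1→F 3·24=72, R2→E 2·22=44, R3→F 2·21=42, R4→C 2·13=26, R5→C 2·14=28, R6→D 4·17=68, R7→F 3·11=33, R8→A 6·6=36. Service 349; fixed 82; total 431.
{A, B, C, D, E, F}: service 349 + fixed 105 = 454
No other subset beats 412.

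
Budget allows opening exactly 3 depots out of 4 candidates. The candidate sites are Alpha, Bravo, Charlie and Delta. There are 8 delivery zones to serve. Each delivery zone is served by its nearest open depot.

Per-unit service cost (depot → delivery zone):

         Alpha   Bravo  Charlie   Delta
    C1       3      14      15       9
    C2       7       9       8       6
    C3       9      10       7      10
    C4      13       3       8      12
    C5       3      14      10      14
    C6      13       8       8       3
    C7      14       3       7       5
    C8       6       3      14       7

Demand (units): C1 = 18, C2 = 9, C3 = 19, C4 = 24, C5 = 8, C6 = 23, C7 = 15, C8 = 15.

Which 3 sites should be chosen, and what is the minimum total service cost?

With exactly 3 open, each delivery zone uses its cheapest among the chosen.
{Alpha, Bravo, Delta}: C1→Alpha 3·18=54, C2→Delta 6·9=54, C3→Alpha 9·19=171, C4→Bravo 3·24=72, C5→Alpha 3·8=24, C6→Delta 3·23=69, C7→Bravo 3·15=45, C8→Bravo 3·15=45. Service cost 534.
{Alpha, Bravo, Charlie}: service cost 620
{Bravo, Charlie, Delta}: service cost 660
Among all 4 size-3 choices, {Alpha, Bravo, Delta} is lowest.

Choose Alpha, Bravo and Delta; total service cost 534.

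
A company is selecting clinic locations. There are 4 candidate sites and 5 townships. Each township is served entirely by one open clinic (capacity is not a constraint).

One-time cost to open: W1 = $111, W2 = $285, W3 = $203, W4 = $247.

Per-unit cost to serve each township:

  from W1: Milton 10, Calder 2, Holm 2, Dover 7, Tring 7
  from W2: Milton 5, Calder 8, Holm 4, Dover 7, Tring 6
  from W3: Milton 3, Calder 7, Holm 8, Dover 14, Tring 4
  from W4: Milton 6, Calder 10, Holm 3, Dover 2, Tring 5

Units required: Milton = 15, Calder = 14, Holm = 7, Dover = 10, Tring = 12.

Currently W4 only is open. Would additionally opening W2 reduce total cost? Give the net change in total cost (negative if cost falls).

No — net change +242 (cost rises by 242).

Current service cost with {W4}: 331.
Adding W2: each township re-picks its cheapest; new service cost 288, saving 43.
Extra fixed cost: 285. Net change = 285 − 43 = 242.
(Totals: 578 → 820.)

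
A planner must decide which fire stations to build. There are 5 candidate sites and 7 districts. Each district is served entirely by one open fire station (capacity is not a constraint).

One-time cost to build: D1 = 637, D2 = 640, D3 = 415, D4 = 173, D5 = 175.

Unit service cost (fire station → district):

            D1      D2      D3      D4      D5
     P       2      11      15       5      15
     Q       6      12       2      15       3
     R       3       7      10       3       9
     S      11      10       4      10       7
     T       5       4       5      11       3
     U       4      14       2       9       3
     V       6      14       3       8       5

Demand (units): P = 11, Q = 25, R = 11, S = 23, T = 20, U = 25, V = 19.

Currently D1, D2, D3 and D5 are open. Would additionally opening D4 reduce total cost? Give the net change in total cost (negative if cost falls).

Current service cost with {D1, D2, D3, D5}: 364.
Adding D4: each district re-picks its cheapest; new service cost 364, saving 0.
Extra fixed cost: 173. Net change = 173 − 0 = 173.
(Totals: 2231 → 2404.)

No — net change +173 (cost rises by 173).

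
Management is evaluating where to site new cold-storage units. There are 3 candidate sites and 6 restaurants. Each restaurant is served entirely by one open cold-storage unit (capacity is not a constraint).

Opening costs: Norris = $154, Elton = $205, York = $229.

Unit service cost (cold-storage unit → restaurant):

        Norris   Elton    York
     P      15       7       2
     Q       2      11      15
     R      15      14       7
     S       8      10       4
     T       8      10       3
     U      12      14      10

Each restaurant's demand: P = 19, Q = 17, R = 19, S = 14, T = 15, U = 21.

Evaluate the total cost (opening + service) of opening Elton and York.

Total cost: 1103

Each restaurant is assigned to its cheapest site among the open ones.
{Elton, York}: P→York 2·19=38, Q→Elton 11·17=187, R→York 7·19=133, S→York 4·14=56, T→York 3·15=45, U→York 10·21=210. Service 669; fixed 434; total 1103.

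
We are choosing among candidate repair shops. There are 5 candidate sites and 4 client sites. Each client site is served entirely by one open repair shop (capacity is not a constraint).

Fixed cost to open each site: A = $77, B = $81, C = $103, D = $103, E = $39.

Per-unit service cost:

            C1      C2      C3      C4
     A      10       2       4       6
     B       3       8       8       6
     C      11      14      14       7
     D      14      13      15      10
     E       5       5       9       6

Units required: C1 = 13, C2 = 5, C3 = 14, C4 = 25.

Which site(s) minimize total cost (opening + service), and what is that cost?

For any fixed open set, each client site goes to its cheapest open site; total = fixed + service.
{A, E}: C1→E 5·13=65, C2→A 2·5=10, C3→A 4·14=56, C4→A 6·25=150. Service 281; fixed 116; total 397.
{E}: service 366 + fixed 39 = 405
{A, B}: service 255 + fixed 158 = 413
{A, B, C, D, E}: service 255 + fixed 403 = 658
No other subset beats 397.

Open A and E; minimum total cost 397.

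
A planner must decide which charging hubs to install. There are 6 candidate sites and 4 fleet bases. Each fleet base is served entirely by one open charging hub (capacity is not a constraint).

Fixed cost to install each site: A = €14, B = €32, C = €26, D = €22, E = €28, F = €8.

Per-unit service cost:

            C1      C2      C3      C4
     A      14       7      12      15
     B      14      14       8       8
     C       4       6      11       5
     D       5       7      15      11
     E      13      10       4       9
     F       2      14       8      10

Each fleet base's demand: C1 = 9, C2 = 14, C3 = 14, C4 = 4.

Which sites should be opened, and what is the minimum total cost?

Open C, E and F; minimum total cost 240.

For any fixed open set, each fleet base goes to its cheapest open site; total = fixed + service.
{C, E, F}: C1→F 2·9=18, C2→C 6·14=84, C3→E 4·14=56, C4→C 5·4=20. Service 178; fixed 62; total 240.
{C, E}: C1→C 4·9=36, C2→C 6·14=84, C3→E 4·14=56, C4→C 5·4=20. Service 196; fixed 54; total 250.
{A, C, E, F}: service 178 + fixed 76 = 254
{A, B, C, D, E, F}: service 178 + fixed 130 = 308
No other subset beats 240.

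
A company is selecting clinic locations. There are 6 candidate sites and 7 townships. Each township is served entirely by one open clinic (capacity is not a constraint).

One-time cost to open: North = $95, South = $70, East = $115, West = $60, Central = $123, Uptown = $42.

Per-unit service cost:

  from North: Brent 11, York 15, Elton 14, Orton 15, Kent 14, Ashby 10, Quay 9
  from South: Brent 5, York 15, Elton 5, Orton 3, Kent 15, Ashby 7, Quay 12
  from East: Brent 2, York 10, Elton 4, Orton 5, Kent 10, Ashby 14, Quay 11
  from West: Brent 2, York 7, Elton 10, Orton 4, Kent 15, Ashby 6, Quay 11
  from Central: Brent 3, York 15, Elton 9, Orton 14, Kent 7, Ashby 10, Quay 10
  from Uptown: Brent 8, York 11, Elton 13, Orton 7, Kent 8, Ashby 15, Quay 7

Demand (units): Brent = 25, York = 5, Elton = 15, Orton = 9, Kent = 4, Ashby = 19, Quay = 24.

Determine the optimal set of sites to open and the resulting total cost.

For any fixed open set, each township goes to its cheapest open site; total = fixed + service.
{South, West, Uptown}: Brent→West 2·25=50, York→West 7·5=35, Elton→South 5·15=75, Orton→South 3·9=27, Kent→Uptown 8·4=32, Ashby→West 6·19=114, Quay→Uptown 7·24=168. Service 501; fixed 172; total 673.
{West, Uptown}: service 585 + fixed 102 = 687
{East, West, Uptown}: Brent→East 2·25=50, York→West 7·5=35, Elton→East 4·15=60, Orton→West 4·9=36, Kent→Uptown 8·4=32, Ashby→West 6·19=114, Quay→Uptown 7·24=168. Service 495; fixed 217; total 712.
{North, South, East, West, Central, Uptown}: Brent→East 2·25=50, York→West 7·5=35, Elton→East 4·15=60, Orton→South 3·9=27, Kent→Central 7·4=28, Ashby→West 6·19=114, Quay→Uptown 7·24=168. Service 482; fixed 505; total 987.
No other subset beats 673.

Open South, West and Uptown; minimum total cost 673.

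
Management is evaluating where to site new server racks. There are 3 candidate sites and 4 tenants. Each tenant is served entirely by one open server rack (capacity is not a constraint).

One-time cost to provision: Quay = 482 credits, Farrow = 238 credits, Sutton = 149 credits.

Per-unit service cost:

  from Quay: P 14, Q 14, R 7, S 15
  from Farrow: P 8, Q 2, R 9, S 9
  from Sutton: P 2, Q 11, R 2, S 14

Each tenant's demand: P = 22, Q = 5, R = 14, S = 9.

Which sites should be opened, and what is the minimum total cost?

For any fixed open set, each tenant goes to its cheapest open site; total = fixed + service.
{Sutton}: P→Sutton 2·22=44, Q→Sutton 11·5=55, R→Sutton 2·14=28, S→Sutton 14·9=126. Service 253; fixed 149; total 402.
{Farrow, Sutton}: service 163 + fixed 387 = 550
{Farrow}: P→Farrow 8·22=176, Q→Farrow 2·5=10, R→Farrow 9·14=126, S→Farrow 9·9=81. Service 393; fixed 238; total 631.
{Quay, Farrow, Sutton}: service 163 + fixed 869 = 1032
(All 7 nonempty subsets were checked; Sutton only is lowest.)

Open Sutton only; minimum total cost 402.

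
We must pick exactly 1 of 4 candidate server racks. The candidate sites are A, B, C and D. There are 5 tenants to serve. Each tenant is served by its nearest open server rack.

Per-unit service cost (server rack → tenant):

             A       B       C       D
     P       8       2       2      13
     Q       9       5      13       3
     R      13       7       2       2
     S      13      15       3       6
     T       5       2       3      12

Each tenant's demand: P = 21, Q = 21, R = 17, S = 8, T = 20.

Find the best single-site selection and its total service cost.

With exactly 1 open, each tenant uses its cheapest among the chosen.
{B}: P→B 2·21=42, Q→B 5·21=105, R→B 7·17=119, S→B 15·8=120, T→B 2·20=40. Service cost 426.
{C}: service cost 433
{D}: service cost 658
Among all 4 size-1 choices, {B} is lowest.

Choose B only; total service cost 426.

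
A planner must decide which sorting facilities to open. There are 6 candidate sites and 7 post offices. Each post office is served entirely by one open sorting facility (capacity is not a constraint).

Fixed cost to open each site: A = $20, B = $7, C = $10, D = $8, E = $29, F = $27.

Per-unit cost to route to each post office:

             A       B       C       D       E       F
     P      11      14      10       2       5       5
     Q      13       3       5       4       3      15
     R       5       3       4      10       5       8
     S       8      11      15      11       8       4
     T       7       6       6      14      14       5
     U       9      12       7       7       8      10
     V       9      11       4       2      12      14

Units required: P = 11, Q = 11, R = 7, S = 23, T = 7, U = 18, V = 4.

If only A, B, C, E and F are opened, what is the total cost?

Each post office is assigned to its cheapest site among the open ones.
{A, B, C, E, F}: P→E 5·11=55, Q→B 3·11=33, R→B 3·7=21, S→F 4·23=92, T→F 5·7=35, U→C 7·18=126, V→C 4·4=16. Service 378; fixed 93; total 471.

Total cost: 471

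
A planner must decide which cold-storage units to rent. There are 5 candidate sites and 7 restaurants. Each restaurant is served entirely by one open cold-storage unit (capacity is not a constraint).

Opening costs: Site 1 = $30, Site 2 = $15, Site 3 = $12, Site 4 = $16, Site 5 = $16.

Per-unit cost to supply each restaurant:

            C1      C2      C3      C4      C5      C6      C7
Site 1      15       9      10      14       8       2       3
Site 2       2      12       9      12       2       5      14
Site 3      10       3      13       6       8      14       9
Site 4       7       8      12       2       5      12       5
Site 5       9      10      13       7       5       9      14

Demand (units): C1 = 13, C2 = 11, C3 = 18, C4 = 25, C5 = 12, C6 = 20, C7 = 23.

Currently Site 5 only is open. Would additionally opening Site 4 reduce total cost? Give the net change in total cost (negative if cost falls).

Yes — net change −382 (cost falls by 382).

Current service cost with {Site 5}: 1198.
Adding Site 4: each restaurant re-picks its cheapest; new service cost 800, saving 398.
Extra fixed cost: 16. Net change = 16 − 398 = -382.
(Totals: 1214 → 832.)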